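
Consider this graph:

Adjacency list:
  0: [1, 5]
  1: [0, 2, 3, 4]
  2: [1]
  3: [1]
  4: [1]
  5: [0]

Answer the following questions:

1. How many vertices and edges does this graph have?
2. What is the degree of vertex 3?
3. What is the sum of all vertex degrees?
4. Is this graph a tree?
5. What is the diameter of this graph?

Count: 6 vertices, 5 edges.
Vertex 3 has neighbors [1], degree = 1.
Handshaking lemma: 2 * 5 = 10.
A graph is a tree iff it is connected and has exactly n-1 edges. This graph is connected (all 6 vertices in one component) and has 6-1 = 5 edges. It is a tree.
Diameter (longest shortest path) = 3.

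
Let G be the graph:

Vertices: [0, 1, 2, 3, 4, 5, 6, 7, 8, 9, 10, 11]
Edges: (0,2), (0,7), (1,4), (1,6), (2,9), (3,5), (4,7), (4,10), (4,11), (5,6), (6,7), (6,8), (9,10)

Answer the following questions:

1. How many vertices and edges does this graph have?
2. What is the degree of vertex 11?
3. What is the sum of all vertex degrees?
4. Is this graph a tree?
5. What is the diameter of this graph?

Count: 12 vertices, 13 edges.
Vertex 11 has neighbors [4], degree = 1.
Handshaking lemma: 2 * 13 = 26.
A tree on 12 vertices has 11 edges. This graph has 13 edges (2 extra). Not a tree.
Diameter (longest shortest path) = 6.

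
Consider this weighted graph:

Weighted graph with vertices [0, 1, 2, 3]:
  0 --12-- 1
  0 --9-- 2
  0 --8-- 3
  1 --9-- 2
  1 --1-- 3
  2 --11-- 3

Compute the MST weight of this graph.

Applying Kruskal's algorithm (sort edges by weight, add if no cycle):
  Add (1,3) w=1
  Add (0,3) w=8
  Add (0,2) w=9
  Skip (1,2) w=9 (creates cycle)
  Skip (2,3) w=11 (creates cycle)
  Skip (0,1) w=12 (creates cycle)
MST weight = 18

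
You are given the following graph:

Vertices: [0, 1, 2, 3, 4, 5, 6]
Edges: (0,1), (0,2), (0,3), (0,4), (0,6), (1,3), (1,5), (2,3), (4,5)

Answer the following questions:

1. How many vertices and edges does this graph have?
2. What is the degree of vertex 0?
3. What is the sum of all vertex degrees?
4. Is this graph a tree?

Count: 7 vertices, 9 edges.
Vertex 0 has neighbors [1, 2, 3, 4, 6], degree = 5.
Handshaking lemma: 2 * 9 = 18.
A tree on 7 vertices has 6 edges. This graph has 9 edges (3 extra). Not a tree.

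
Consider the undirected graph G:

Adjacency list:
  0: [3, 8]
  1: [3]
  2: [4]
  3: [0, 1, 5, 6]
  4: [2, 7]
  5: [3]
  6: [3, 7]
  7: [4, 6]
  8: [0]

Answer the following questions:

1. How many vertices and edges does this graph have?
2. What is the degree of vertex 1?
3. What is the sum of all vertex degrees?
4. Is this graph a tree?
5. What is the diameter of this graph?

Count: 9 vertices, 8 edges.
Vertex 1 has neighbors [3], degree = 1.
Handshaking lemma: 2 * 8 = 16.
A graph is a tree iff it is connected and has exactly n-1 edges. This graph is connected (all 9 vertices in one component) and has 9-1 = 8 edges. It is a tree.
Diameter (longest shortest path) = 6.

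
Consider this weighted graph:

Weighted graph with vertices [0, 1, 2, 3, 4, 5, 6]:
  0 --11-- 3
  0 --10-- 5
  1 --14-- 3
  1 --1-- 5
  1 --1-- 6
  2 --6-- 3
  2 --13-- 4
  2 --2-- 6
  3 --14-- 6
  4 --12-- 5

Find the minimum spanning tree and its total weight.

Applying Kruskal's algorithm (sort edges by weight, add if no cycle):
  Add (1,5) w=1
  Add (1,6) w=1
  Add (2,6) w=2
  Add (2,3) w=6
  Add (0,5) w=10
  Skip (0,3) w=11 (creates cycle)
  Add (4,5) w=12
  Skip (2,4) w=13 (creates cycle)
  Skip (1,3) w=14 (creates cycle)
  Skip (3,6) w=14 (creates cycle)
MST weight = 32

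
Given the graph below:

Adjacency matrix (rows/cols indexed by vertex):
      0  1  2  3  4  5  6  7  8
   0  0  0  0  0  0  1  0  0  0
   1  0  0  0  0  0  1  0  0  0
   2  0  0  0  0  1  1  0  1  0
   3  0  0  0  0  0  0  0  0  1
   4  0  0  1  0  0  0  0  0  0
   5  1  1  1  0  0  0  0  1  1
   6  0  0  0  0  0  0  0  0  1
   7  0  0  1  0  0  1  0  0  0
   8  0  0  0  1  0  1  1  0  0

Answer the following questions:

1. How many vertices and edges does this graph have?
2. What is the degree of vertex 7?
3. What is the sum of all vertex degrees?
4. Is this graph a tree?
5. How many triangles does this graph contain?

Count: 9 vertices, 9 edges.
Vertex 7 has neighbors [2, 5], degree = 2.
Handshaking lemma: 2 * 9 = 18.
A tree on 9 vertices has 8 edges. This graph has 9 edges (1 extra). Not a tree.
Number of triangles = 1.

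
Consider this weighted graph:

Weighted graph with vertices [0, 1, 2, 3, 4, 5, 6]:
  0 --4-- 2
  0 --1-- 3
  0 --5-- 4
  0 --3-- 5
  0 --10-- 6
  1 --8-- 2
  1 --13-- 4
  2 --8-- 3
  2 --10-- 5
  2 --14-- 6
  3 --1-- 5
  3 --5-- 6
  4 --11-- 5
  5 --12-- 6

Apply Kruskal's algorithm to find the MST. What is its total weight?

Applying Kruskal's algorithm (sort edges by weight, add if no cycle):
  Add (0,3) w=1
  Add (3,5) w=1
  Skip (0,5) w=3 (creates cycle)
  Add (0,2) w=4
  Add (0,4) w=5
  Add (3,6) w=5
  Add (1,2) w=8
  Skip (2,3) w=8 (creates cycle)
  Skip (0,6) w=10 (creates cycle)
  Skip (2,5) w=10 (creates cycle)
  Skip (4,5) w=11 (creates cycle)
  Skip (5,6) w=12 (creates cycle)
  Skip (1,4) w=13 (creates cycle)
  Skip (2,6) w=14 (creates cycle)
MST weight = 24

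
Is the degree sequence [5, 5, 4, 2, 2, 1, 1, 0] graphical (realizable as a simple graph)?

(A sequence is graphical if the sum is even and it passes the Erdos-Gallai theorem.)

Sum of degrees = 20. Sum is even but fails Erdos-Gallai. The sequence is NOT graphical.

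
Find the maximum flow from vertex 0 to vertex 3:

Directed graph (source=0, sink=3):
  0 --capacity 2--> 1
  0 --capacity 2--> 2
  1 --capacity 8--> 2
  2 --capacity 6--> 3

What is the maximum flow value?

Computing max flow:
  Flow on (0->1): 2/2
  Flow on (0->2): 2/2
  Flow on (1->2): 2/8
  Flow on (2->3): 4/6
Maximum flow = 4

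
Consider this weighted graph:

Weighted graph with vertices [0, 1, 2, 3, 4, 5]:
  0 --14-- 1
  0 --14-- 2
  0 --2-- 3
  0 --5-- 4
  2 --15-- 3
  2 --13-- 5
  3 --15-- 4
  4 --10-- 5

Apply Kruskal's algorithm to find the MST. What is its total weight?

Applying Kruskal's algorithm (sort edges by weight, add if no cycle):
  Add (0,3) w=2
  Add (0,4) w=5
  Add (4,5) w=10
  Add (2,5) w=13
  Add (0,1) w=14
  Skip (0,2) w=14 (creates cycle)
  Skip (2,3) w=15 (creates cycle)
  Skip (3,4) w=15 (creates cycle)
MST weight = 44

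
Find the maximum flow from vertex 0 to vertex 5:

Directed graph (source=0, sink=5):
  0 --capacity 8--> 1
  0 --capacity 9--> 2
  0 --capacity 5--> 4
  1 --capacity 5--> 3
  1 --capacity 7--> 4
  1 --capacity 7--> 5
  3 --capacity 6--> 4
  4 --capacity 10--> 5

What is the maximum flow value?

Computing max flow:
  Flow on (0->1): 8/8
  Flow on (0->4): 5/5
  Flow on (1->4): 1/7
  Flow on (1->5): 7/7
  Flow on (4->5): 6/10
Maximum flow = 13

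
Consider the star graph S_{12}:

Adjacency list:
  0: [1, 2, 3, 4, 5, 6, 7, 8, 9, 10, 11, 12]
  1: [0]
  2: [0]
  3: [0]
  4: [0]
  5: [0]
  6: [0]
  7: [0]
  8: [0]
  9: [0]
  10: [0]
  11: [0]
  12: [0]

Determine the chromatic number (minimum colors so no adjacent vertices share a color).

S_{12} has one hub adjacent to 12 leaves; leaves are pairwise non-adjacent.
Color the hub 0 and every leaf 1.
Chromatic number = 2.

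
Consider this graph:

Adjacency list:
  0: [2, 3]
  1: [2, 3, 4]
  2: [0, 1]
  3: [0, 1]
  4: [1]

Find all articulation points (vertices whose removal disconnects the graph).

An articulation point is a vertex whose removal disconnects the graph.
Articulation points: [1]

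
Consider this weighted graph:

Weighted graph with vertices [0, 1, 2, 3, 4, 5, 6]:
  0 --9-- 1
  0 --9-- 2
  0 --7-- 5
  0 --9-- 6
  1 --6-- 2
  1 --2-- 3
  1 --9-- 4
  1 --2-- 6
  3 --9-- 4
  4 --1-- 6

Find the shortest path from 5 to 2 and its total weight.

Using Dijkstra's algorithm from vertex 5:
Shortest path: 5 -> 0 -> 2
Total weight: 7 + 9 = 16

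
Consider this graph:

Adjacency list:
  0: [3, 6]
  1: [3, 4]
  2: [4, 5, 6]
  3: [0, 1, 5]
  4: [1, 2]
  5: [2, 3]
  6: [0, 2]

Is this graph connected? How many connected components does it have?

Checking connectivity: the graph has 1 connected component(s).
All vertices are reachable from each other. The graph IS connected.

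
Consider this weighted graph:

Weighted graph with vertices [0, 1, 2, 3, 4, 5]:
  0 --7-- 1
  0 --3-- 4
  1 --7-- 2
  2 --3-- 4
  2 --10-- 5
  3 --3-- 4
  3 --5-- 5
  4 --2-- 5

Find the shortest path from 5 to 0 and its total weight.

Using Dijkstra's algorithm from vertex 5:
Shortest path: 5 -> 4 -> 0
Total weight: 2 + 3 = 5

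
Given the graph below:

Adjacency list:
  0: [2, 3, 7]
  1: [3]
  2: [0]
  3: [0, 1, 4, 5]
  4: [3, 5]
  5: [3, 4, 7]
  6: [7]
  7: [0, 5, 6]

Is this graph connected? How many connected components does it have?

Checking connectivity: the graph has 1 connected component(s).
All vertices are reachable from each other. The graph IS connected.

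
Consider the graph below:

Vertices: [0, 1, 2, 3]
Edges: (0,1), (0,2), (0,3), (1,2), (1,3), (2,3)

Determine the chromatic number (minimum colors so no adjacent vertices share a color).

The graph has a maximum clique of size 4 (lower bound on chromatic number).
A valid 4-coloring: {0: 0, 1: 1, 2: 2, 3: 3}.
Chromatic number = 4.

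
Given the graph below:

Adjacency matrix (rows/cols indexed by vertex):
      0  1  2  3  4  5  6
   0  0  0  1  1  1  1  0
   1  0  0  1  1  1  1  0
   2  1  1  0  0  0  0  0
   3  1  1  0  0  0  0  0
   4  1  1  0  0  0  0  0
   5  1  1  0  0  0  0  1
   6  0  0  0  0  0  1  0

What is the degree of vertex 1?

Vertex 1 has neighbors [2, 3, 4, 5], so deg(1) = 4.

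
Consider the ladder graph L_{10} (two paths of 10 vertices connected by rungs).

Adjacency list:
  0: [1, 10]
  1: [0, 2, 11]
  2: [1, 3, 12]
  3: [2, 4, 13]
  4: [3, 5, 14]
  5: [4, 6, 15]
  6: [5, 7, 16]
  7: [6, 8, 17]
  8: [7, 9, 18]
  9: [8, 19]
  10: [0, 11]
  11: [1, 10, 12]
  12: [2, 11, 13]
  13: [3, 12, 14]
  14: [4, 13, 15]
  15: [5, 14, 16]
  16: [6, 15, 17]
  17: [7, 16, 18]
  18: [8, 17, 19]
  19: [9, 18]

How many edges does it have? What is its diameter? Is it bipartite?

Ladder graph L_{10}: 10 rungs + 2 * (10-1) path edges = 10 + 18 = 28 edges.
Diameter = 10.
Ladder graphs are bipartite (alternating coloring along each path).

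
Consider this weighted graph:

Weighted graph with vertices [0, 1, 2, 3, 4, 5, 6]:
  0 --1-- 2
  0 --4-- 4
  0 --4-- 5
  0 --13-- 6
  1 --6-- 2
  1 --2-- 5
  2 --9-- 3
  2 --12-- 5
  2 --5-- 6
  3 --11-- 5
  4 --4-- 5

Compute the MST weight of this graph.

Applying Kruskal's algorithm (sort edges by weight, add if no cycle):
  Add (0,2) w=1
  Add (1,5) w=2
  Add (0,5) w=4
  Add (0,4) w=4
  Skip (4,5) w=4 (creates cycle)
  Add (2,6) w=5
  Skip (1,2) w=6 (creates cycle)
  Add (2,3) w=9
  Skip (3,5) w=11 (creates cycle)
  Skip (2,5) w=12 (creates cycle)
  Skip (0,6) w=13 (creates cycle)
MST weight = 25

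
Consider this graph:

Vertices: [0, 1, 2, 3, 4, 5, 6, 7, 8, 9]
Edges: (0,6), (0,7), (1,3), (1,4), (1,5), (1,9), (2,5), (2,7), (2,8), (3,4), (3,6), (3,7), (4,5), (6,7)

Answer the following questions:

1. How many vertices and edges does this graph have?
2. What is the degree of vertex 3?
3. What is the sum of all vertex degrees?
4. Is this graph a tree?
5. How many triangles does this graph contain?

Count: 10 vertices, 14 edges.
Vertex 3 has neighbors [1, 4, 6, 7], degree = 4.
Handshaking lemma: 2 * 14 = 28.
A tree on 10 vertices has 9 edges. This graph has 14 edges (5 extra). Not a tree.
Number of triangles = 4.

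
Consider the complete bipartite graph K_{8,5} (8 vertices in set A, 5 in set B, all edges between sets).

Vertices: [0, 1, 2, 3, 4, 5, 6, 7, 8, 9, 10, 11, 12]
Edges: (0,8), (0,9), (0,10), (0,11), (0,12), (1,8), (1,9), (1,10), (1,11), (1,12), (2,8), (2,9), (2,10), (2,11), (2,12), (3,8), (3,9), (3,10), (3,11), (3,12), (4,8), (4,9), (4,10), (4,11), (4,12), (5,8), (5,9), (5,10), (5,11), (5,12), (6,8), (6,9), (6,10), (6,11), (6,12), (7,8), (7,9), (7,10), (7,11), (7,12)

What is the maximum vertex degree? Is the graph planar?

Set-A vertices have degree 5; set-B vertices have degree 8. Maximum degree = max(8,5) = 8.
K_{8,5} contains K_{3,3} as a subgraph (since both sides have >= 3 vertices); by Kuratowski's theorem it is not planar.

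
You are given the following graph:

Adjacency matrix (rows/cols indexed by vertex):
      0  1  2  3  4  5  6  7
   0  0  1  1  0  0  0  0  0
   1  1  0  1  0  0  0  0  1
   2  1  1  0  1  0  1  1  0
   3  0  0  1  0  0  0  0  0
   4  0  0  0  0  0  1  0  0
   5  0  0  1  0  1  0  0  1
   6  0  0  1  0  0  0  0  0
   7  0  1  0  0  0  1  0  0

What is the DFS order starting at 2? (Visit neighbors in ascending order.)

DFS from vertex 2 (neighbors processed in ascending order):
Visit order: 2, 0, 1, 7, 5, 4, 3, 6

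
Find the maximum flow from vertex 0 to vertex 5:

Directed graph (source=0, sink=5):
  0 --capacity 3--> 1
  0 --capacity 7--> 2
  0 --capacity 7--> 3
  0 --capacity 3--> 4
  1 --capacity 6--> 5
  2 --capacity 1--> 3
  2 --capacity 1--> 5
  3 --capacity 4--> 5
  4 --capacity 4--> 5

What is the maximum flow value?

Computing max flow:
  Flow on (0->1): 3/3
  Flow on (0->2): 2/7
  Flow on (0->3): 3/7
  Flow on (0->4): 3/3
  Flow on (1->5): 3/6
  Flow on (2->3): 1/1
  Flow on (2->5): 1/1
  Flow on (3->5): 4/4
  Flow on (4->5): 3/4
Maximum flow = 11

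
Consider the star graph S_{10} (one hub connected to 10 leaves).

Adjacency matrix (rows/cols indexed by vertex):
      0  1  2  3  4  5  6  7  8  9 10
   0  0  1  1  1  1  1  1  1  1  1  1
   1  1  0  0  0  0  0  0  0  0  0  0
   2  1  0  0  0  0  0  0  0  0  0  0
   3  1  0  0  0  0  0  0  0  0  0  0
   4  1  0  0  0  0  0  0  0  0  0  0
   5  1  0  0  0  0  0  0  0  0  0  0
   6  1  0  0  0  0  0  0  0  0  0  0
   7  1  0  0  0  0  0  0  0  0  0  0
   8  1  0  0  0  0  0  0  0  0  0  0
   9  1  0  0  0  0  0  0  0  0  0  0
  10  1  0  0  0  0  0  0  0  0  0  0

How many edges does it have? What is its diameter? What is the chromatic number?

Star graph S_{10}: the hub connects to all 10 leaves.
Edges = 10.
Diameter = 2 (any leaf to hub is 1, leaf to leaf through hub is 2).
Star graphs are bipartite (hub vs leaves), so chromatic number = 2.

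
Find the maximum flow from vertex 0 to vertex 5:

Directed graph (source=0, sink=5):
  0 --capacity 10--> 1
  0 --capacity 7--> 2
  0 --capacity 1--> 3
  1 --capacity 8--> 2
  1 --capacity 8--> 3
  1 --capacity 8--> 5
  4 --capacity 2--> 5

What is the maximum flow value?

Computing max flow:
  Flow on (0->1): 8/10
  Flow on (1->5): 8/8
Maximum flow = 8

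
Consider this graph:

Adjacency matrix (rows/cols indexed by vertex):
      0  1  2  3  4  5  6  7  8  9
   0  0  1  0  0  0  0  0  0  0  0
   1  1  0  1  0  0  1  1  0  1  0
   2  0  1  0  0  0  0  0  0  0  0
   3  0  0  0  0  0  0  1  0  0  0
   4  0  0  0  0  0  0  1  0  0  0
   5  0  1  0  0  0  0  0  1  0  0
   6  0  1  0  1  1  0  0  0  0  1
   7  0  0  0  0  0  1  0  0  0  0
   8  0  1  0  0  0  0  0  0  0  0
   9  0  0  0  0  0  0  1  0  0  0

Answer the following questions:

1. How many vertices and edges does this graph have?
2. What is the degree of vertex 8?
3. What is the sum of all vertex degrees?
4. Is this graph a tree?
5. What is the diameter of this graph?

Count: 10 vertices, 9 edges.
Vertex 8 has neighbors [1], degree = 1.
Handshaking lemma: 2 * 9 = 18.
A graph is a tree iff it is connected and has exactly n-1 edges. This graph is connected (all 10 vertices in one component) and has 10-1 = 9 edges. It is a tree.
Diameter (longest shortest path) = 4.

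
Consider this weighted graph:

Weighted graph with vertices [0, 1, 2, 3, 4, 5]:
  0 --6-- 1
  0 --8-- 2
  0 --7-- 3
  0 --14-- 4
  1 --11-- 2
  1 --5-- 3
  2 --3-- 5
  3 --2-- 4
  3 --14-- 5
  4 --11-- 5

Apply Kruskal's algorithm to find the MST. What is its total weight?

Applying Kruskal's algorithm (sort edges by weight, add if no cycle):
  Add (3,4) w=2
  Add (2,5) w=3
  Add (1,3) w=5
  Add (0,1) w=6
  Skip (0,3) w=7 (creates cycle)
  Add (0,2) w=8
  Skip (1,2) w=11 (creates cycle)
  Skip (4,5) w=11 (creates cycle)
  Skip (0,4) w=14 (creates cycle)
  Skip (3,5) w=14 (creates cycle)
MST weight = 24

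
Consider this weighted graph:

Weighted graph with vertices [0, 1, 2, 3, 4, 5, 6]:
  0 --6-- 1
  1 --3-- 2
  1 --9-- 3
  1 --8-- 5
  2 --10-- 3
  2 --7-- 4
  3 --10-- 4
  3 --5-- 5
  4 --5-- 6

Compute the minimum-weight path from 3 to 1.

Using Dijkstra's algorithm from vertex 3:
Shortest path: 3 -> 1
Total weight: 9 = 9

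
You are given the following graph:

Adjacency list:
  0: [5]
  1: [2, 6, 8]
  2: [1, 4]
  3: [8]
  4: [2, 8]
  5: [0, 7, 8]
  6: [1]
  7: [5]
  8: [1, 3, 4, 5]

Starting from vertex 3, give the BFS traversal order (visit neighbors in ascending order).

BFS from vertex 3 (neighbors processed in ascending order):
Visit order: 3, 8, 1, 4, 5, 2, 6, 0, 7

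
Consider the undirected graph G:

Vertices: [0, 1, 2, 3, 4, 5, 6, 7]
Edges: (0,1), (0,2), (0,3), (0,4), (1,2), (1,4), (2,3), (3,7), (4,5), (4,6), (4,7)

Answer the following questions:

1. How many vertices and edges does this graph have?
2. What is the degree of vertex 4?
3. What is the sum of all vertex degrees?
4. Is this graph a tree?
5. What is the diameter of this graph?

Count: 8 vertices, 11 edges.
Vertex 4 has neighbors [0, 1, 5, 6, 7], degree = 5.
Handshaking lemma: 2 * 11 = 22.
A tree on 8 vertices has 7 edges. This graph has 11 edges (4 extra). Not a tree.
Diameter (longest shortest path) = 3.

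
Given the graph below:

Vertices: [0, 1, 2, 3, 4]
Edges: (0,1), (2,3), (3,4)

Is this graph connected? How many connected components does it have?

Checking connectivity: the graph has 2 connected component(s).
Components: [[0, 1], [2, 3, 4]]. The graph is NOT connected.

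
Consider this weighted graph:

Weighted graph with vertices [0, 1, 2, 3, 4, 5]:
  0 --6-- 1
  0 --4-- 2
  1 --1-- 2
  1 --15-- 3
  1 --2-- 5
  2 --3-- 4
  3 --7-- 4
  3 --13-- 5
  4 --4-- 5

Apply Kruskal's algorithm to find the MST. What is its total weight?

Applying Kruskal's algorithm (sort edges by weight, add if no cycle):
  Add (1,2) w=1
  Add (1,5) w=2
  Add (2,4) w=3
  Add (0,2) w=4
  Skip (4,5) w=4 (creates cycle)
  Skip (0,1) w=6 (creates cycle)
  Add (3,4) w=7
  Skip (3,5) w=13 (creates cycle)
  Skip (1,3) w=15 (creates cycle)
MST weight = 17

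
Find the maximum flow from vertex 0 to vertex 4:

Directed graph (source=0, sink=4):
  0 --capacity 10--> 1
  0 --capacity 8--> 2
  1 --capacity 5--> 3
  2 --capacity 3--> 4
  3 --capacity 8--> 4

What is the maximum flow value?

Computing max flow:
  Flow on (0->1): 5/10
  Flow on (0->2): 3/8
  Flow on (1->3): 5/5
  Flow on (2->4): 3/3
  Flow on (3->4): 5/8
Maximum flow = 8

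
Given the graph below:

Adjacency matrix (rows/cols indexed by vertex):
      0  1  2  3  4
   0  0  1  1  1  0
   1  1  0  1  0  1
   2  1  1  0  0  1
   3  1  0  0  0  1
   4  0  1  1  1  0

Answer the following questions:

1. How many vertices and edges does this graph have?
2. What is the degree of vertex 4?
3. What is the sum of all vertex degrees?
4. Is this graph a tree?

Count: 5 vertices, 7 edges.
Vertex 4 has neighbors [1, 2, 3], degree = 3.
Handshaking lemma: 2 * 7 = 14.
A tree on 5 vertices has 4 edges. This graph has 7 edges (3 extra). Not a tree.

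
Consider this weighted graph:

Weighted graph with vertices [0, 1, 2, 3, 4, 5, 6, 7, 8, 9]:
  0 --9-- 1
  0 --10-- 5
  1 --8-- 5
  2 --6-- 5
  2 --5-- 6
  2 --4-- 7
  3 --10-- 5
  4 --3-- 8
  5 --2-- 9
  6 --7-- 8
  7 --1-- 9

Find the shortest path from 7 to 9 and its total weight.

Using Dijkstra's algorithm from vertex 7:
Shortest path: 7 -> 9
Total weight: 1 = 1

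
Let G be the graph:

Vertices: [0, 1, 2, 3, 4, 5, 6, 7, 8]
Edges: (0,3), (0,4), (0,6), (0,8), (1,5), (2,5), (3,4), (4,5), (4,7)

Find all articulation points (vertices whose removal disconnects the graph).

An articulation point is a vertex whose removal disconnects the graph.
Articulation points: [0, 4, 5]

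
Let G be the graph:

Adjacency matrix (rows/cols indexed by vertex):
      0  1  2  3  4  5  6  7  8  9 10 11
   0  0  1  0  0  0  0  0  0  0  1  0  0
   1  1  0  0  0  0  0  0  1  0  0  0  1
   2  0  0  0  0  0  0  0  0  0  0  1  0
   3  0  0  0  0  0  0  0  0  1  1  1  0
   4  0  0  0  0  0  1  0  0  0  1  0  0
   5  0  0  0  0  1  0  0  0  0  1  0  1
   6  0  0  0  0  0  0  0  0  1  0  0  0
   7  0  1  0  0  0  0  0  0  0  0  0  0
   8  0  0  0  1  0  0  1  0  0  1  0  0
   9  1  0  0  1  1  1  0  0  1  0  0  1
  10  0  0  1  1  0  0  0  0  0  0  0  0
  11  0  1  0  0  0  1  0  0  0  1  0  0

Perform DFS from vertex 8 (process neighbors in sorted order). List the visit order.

DFS from vertex 8 (neighbors processed in ascending order):
Visit order: 8, 3, 9, 0, 1, 7, 11, 5, 4, 10, 2, 6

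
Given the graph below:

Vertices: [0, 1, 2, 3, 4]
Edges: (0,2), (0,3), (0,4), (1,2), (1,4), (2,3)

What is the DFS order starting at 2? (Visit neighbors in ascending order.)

DFS from vertex 2 (neighbors processed in ascending order):
Visit order: 2, 0, 3, 4, 1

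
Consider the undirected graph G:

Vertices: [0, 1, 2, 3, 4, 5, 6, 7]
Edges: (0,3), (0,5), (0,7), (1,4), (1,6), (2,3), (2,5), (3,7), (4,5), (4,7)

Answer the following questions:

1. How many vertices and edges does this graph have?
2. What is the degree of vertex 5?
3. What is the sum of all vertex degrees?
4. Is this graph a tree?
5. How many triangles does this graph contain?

Count: 8 vertices, 10 edges.
Vertex 5 has neighbors [0, 2, 4], degree = 3.
Handshaking lemma: 2 * 10 = 20.
A tree on 8 vertices has 7 edges. This graph has 10 edges (3 extra). Not a tree.
Number of triangles = 1.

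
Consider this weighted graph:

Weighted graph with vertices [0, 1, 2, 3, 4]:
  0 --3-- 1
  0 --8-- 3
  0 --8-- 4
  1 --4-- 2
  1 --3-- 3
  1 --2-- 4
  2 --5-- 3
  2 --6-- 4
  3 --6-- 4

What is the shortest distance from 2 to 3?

Using Dijkstra's algorithm from vertex 2:
Shortest path: 2 -> 3
Total weight: 5 = 5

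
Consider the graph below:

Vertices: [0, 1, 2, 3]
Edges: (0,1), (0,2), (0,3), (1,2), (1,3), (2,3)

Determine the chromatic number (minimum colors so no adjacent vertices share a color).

The graph has a maximum clique of size 4 (lower bound on chromatic number).
A valid 4-coloring: {0: 0, 1: 1, 2: 2, 3: 3}.
Chromatic number = 4.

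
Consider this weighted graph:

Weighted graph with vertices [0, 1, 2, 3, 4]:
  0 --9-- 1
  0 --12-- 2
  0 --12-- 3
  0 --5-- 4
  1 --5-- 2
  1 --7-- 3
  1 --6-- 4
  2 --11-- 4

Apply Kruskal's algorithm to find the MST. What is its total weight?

Applying Kruskal's algorithm (sort edges by weight, add if no cycle):
  Add (0,4) w=5
  Add (1,2) w=5
  Add (1,4) w=6
  Add (1,3) w=7
  Skip (0,1) w=9 (creates cycle)
  Skip (2,4) w=11 (creates cycle)
  Skip (0,3) w=12 (creates cycle)
  Skip (0,2) w=12 (creates cycle)
MST weight = 23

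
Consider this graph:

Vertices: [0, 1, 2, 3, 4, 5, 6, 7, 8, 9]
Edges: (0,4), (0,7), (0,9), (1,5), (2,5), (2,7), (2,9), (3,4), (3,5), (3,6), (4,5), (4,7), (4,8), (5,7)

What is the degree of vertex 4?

Vertex 4 has neighbors [0, 3, 5, 7, 8], so deg(4) = 5.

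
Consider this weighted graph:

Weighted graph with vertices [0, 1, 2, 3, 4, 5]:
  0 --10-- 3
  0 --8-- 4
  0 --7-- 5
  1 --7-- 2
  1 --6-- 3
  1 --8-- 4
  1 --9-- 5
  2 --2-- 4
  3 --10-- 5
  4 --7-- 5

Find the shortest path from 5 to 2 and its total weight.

Using Dijkstra's algorithm from vertex 5:
Shortest path: 5 -> 4 -> 2
Total weight: 7 + 2 = 9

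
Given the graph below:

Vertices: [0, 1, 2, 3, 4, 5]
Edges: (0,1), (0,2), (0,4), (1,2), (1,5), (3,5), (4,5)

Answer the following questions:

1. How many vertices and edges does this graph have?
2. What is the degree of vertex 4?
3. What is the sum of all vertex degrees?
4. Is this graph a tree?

Count: 6 vertices, 7 edges.
Vertex 4 has neighbors [0, 5], degree = 2.
Handshaking lemma: 2 * 7 = 14.
A tree on 6 vertices has 5 edges. This graph has 7 edges (2 extra). Not a tree.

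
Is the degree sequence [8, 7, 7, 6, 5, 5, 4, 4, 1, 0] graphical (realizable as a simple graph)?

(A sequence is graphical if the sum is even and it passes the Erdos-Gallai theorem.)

Sum of degrees = 47. Sum is odd, so the sequence is NOT graphical.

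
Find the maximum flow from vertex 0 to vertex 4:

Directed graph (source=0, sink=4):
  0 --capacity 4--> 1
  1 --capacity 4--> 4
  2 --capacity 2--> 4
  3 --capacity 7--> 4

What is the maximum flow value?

Computing max flow:
  Flow on (0->1): 4/4
  Flow on (1->4): 4/4
Maximum flow = 4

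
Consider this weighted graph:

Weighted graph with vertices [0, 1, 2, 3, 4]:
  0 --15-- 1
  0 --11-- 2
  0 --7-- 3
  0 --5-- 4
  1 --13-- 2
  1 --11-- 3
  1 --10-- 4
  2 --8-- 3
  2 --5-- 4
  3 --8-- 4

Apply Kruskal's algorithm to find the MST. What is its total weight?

Applying Kruskal's algorithm (sort edges by weight, add if no cycle):
  Add (0,4) w=5
  Add (2,4) w=5
  Add (0,3) w=7
  Skip (2,3) w=8 (creates cycle)
  Skip (3,4) w=8 (creates cycle)
  Add (1,4) w=10
  Skip (0,2) w=11 (creates cycle)
  Skip (1,3) w=11 (creates cycle)
  Skip (1,2) w=13 (creates cycle)
  Skip (0,1) w=15 (creates cycle)
MST weight = 27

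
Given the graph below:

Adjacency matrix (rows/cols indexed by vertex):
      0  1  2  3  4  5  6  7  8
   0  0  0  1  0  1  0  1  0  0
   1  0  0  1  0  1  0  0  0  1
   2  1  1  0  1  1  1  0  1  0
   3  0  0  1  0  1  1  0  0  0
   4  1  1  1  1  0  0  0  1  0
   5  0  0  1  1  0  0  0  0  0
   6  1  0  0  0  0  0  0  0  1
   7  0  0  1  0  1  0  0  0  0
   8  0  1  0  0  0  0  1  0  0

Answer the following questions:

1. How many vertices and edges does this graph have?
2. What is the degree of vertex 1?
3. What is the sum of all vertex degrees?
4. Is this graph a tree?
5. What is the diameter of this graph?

Count: 9 vertices, 14 edges.
Vertex 1 has neighbors [2, 4, 8], degree = 3.
Handshaking lemma: 2 * 14 = 28.
A tree on 9 vertices has 8 edges. This graph has 14 edges (6 extra). Not a tree.
Diameter (longest shortest path) = 3.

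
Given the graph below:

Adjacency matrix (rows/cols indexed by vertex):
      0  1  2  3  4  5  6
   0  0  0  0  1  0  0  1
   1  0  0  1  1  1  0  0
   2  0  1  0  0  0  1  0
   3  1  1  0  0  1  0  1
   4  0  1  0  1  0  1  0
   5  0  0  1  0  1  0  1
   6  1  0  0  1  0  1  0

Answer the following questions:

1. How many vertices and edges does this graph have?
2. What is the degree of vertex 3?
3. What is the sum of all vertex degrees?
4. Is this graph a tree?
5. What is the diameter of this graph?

Count: 7 vertices, 10 edges.
Vertex 3 has neighbors [0, 1, 4, 6], degree = 4.
Handshaking lemma: 2 * 10 = 20.
A tree on 7 vertices has 6 edges. This graph has 10 edges (4 extra). Not a tree.
Diameter (longest shortest path) = 3.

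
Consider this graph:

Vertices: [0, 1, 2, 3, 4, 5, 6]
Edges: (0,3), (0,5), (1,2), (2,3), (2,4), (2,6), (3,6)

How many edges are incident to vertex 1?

Vertex 1 has neighbors [2], so deg(1) = 1.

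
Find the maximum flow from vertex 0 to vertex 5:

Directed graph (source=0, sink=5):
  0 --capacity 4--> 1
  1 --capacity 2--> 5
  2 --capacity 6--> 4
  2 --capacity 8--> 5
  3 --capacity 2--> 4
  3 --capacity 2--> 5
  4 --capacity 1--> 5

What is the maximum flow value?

Computing max flow:
  Flow on (0->1): 2/4
  Flow on (1->5): 2/2
Maximum flow = 2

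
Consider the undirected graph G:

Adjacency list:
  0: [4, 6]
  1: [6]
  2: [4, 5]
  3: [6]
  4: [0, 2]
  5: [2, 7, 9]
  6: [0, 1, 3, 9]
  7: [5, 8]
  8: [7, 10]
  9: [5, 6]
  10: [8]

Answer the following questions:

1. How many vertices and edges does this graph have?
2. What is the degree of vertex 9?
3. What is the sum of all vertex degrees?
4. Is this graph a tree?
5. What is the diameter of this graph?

Count: 11 vertices, 11 edges.
Vertex 9 has neighbors [5, 6], degree = 2.
Handshaking lemma: 2 * 11 = 22.
A tree on 11 vertices has 10 edges. This graph has 11 edges (1 extra). Not a tree.
Diameter (longest shortest path) = 6.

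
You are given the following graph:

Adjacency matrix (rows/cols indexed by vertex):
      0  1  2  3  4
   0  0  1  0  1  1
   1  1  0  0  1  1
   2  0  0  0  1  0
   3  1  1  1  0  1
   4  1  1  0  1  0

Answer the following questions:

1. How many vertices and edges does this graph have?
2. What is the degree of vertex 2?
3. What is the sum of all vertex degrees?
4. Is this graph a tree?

Count: 5 vertices, 7 edges.
Vertex 2 has neighbors [3], degree = 1.
Handshaking lemma: 2 * 7 = 14.
A tree on 5 vertices has 4 edges. This graph has 7 edges (3 extra). Not a tree.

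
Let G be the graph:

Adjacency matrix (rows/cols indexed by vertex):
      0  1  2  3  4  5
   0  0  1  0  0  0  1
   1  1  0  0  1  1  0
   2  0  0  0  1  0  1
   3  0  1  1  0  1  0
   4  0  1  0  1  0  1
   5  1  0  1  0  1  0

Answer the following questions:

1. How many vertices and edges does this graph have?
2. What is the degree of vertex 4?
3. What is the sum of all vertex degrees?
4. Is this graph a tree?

Count: 6 vertices, 8 edges.
Vertex 4 has neighbors [1, 3, 5], degree = 3.
Handshaking lemma: 2 * 8 = 16.
A tree on 6 vertices has 5 edges. This graph has 8 edges (3 extra). Not a tree.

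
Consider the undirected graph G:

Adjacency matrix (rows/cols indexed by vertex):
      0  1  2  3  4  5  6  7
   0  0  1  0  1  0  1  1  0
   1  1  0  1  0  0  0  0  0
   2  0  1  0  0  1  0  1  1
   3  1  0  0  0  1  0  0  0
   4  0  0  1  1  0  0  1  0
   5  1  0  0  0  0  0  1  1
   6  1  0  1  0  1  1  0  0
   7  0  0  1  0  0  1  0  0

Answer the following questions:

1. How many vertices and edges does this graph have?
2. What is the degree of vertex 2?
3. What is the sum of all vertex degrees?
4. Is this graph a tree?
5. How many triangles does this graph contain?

Count: 8 vertices, 12 edges.
Vertex 2 has neighbors [1, 4, 6, 7], degree = 4.
Handshaking lemma: 2 * 12 = 24.
A tree on 8 vertices has 7 edges. This graph has 12 edges (5 extra). Not a tree.
Number of triangles = 2.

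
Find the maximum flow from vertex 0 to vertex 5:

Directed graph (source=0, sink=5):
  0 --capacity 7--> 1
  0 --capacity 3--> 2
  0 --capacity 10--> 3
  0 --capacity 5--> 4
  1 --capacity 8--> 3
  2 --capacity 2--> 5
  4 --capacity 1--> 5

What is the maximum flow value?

Computing max flow:
  Flow on (0->2): 2/3
  Flow on (0->4): 1/5
  Flow on (2->5): 2/2
  Flow on (4->5): 1/1
Maximum flow = 3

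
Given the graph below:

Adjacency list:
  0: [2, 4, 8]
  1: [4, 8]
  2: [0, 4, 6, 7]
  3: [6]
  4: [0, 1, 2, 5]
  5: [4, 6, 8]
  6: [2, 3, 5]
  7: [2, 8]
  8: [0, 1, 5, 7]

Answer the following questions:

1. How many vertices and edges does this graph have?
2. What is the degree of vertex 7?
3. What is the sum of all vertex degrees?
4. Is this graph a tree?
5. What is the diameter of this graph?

Count: 9 vertices, 13 edges.
Vertex 7 has neighbors [2, 8], degree = 2.
Handshaking lemma: 2 * 13 = 26.
A tree on 9 vertices has 8 edges. This graph has 13 edges (5 extra). Not a tree.
Diameter (longest shortest path) = 4.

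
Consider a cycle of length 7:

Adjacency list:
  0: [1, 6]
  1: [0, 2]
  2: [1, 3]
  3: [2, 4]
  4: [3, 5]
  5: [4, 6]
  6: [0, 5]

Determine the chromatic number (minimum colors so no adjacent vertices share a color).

This is an odd cycle (C_7). Odd cycles are not bipartite (any 2-coloring forces two adjacent vertices to match), and 3 colors suffice.
Chromatic number = 3.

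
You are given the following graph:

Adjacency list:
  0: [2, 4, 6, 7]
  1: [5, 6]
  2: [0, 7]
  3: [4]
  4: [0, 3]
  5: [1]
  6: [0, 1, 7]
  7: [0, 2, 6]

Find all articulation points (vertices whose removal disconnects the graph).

An articulation point is a vertex whose removal disconnects the graph.
Articulation points: [0, 1, 4, 6]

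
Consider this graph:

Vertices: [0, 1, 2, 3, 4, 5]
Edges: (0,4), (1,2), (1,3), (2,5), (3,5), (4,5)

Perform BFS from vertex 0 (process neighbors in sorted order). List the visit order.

BFS from vertex 0 (neighbors processed in ascending order):
Visit order: 0, 4, 5, 2, 3, 1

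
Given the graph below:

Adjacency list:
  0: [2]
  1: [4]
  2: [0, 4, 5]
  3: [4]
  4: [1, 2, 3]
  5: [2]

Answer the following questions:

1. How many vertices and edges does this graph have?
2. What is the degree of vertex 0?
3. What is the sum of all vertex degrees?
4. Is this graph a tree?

Count: 6 vertices, 5 edges.
Vertex 0 has neighbors [2], degree = 1.
Handshaking lemma: 2 * 5 = 10.
A graph is a tree iff it is connected and has exactly n-1 edges. This graph is connected (all 6 vertices in one component) and has 6-1 = 5 edges. It is a tree.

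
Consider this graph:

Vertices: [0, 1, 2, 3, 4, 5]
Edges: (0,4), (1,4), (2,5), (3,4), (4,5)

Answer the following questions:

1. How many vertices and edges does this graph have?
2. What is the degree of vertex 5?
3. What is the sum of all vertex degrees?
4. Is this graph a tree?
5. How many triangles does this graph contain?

Count: 6 vertices, 5 edges.
Vertex 5 has neighbors [2, 4], degree = 2.
Handshaking lemma: 2 * 5 = 10.
A graph is a tree iff it is connected and has exactly n-1 edges. This graph is connected (all 6 vertices in one component) and has 6-1 = 5 edges. It is a tree.
Number of triangles = 0.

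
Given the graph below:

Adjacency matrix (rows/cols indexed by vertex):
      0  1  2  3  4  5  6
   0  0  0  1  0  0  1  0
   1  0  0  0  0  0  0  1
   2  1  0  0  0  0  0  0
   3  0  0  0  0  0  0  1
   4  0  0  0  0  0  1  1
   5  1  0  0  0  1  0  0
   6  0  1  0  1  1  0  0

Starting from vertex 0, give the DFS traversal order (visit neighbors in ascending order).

DFS from vertex 0 (neighbors processed in ascending order):
Visit order: 0, 2, 5, 4, 6, 1, 3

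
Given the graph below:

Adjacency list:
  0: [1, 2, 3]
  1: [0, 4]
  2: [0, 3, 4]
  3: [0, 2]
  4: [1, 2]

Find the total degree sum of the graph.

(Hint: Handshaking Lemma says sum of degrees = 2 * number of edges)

Count edges: 6 edges.
By Handshaking Lemma: sum of degrees = 2 * 6 = 12.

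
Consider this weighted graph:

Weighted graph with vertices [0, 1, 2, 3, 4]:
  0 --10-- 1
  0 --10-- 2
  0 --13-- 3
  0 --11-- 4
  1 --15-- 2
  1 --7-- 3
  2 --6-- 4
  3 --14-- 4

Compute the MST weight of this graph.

Applying Kruskal's algorithm (sort edges by weight, add if no cycle):
  Add (2,4) w=6
  Add (1,3) w=7
  Add (0,1) w=10
  Add (0,2) w=10
  Skip (0,4) w=11 (creates cycle)
  Skip (0,3) w=13 (creates cycle)
  Skip (3,4) w=14 (creates cycle)
  Skip (1,2) w=15 (creates cycle)
MST weight = 33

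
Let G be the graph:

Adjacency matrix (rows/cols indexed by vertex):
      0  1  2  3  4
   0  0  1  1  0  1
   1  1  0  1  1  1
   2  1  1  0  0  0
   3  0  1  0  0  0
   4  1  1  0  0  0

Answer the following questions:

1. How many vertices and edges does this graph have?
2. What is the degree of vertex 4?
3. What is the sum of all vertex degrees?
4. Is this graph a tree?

Count: 5 vertices, 6 edges.
Vertex 4 has neighbors [0, 1], degree = 2.
Handshaking lemma: 2 * 6 = 12.
A tree on 5 vertices has 4 edges. This graph has 6 edges (2 extra). Not a tree.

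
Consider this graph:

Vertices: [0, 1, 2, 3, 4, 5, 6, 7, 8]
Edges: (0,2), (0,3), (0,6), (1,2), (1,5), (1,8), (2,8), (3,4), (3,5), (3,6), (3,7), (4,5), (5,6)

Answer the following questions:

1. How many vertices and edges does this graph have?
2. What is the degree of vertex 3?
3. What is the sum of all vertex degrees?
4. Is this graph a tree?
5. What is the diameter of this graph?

Count: 9 vertices, 13 edges.
Vertex 3 has neighbors [0, 4, 5, 6, 7], degree = 5.
Handshaking lemma: 2 * 13 = 26.
A tree on 9 vertices has 8 edges. This graph has 13 edges (5 extra). Not a tree.
Diameter (longest shortest path) = 4.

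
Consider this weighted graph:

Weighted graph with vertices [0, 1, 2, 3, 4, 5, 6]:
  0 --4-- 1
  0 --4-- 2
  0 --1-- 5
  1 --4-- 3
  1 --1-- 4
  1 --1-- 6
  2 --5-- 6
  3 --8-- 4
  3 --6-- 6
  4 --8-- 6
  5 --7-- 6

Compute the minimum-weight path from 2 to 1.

Using Dijkstra's algorithm from vertex 2:
Shortest path: 2 -> 6 -> 1
Total weight: 5 + 1 = 6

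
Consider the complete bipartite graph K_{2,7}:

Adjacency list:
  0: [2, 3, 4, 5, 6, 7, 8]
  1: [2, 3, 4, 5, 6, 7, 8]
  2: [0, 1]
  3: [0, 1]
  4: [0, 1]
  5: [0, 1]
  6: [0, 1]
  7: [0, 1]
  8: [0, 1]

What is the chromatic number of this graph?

K_{2,7} is bipartite: vertices split into two independent sets of size 2 and 7.
Color one set 0, the other 1. No adjacent vertices share a color.
Chromatic number = 2.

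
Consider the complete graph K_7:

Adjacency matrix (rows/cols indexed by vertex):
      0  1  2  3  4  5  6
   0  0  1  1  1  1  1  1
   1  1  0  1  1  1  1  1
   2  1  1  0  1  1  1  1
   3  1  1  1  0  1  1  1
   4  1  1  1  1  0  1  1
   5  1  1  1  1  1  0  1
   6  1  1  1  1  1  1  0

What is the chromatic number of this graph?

In K_7, every vertex is adjacent to every other vertex.
Each vertex needs a unique color.
Chromatic number = 7.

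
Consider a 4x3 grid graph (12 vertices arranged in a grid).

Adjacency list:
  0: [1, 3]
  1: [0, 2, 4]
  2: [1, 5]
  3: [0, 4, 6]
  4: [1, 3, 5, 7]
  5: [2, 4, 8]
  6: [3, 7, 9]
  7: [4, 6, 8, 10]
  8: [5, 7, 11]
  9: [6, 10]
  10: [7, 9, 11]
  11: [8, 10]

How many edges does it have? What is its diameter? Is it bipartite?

A 4x3 grid has 9 vertical edges and 8 horizontal edges.
Total edges = 9 + 8 = 17.
Diameter = (4-1) + (3-1) = 5 (corner to opposite corner).
Grid graphs are bipartite (checkerboard coloring).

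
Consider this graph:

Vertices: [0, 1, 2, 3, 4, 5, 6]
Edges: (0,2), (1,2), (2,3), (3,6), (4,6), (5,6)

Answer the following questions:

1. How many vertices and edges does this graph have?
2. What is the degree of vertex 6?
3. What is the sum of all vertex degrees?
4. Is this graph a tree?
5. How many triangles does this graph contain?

Count: 7 vertices, 6 edges.
Vertex 6 has neighbors [3, 4, 5], degree = 3.
Handshaking lemma: 2 * 6 = 12.
A graph is a tree iff it is connected and has exactly n-1 edges. This graph is connected (all 7 vertices in one component) and has 7-1 = 6 edges. It is a tree.
Number of triangles = 0.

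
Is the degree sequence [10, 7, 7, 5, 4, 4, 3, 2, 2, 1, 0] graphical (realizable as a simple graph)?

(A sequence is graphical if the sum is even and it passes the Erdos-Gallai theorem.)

Sum of degrees = 45. Sum is odd, so the sequence is NOT graphical.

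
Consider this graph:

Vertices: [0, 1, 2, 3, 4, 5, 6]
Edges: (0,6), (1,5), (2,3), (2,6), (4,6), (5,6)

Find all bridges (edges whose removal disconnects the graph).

A bridge is an edge whose removal increases the number of connected components.
Bridges found: (0,6), (1,5), (2,3), (2,6), (4,6), (5,6)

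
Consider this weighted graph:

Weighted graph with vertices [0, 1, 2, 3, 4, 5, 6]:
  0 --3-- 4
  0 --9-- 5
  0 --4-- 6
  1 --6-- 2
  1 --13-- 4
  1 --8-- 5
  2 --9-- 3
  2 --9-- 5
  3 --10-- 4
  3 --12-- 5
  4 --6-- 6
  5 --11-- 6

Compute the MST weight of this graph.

Applying Kruskal's algorithm (sort edges by weight, add if no cycle):
  Add (0,4) w=3
  Add (0,6) w=4
  Add (1,2) w=6
  Skip (4,6) w=6 (creates cycle)
  Add (1,5) w=8
  Add (0,5) w=9
  Skip (2,5) w=9 (creates cycle)
  Add (2,3) w=9
  Skip (3,4) w=10 (creates cycle)
  Skip (5,6) w=11 (creates cycle)
  Skip (3,5) w=12 (creates cycle)
  Skip (1,4) w=13 (creates cycle)
MST weight = 39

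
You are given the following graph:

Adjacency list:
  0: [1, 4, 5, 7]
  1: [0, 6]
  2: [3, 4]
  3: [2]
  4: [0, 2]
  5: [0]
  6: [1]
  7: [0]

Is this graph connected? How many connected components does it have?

Checking connectivity: the graph has 1 connected component(s).
All vertices are reachable from each other. The graph IS connected.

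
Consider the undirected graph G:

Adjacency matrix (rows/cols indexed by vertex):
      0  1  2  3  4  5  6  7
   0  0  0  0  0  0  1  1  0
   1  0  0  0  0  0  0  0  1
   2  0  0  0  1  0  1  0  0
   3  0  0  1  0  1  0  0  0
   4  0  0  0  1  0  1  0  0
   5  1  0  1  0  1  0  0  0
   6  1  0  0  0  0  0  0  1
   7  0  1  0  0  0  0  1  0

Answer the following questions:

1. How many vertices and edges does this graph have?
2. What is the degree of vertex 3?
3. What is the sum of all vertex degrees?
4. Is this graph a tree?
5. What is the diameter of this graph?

Count: 8 vertices, 8 edges.
Vertex 3 has neighbors [2, 4], degree = 2.
Handshaking lemma: 2 * 8 = 16.
A tree on 8 vertices has 7 edges. This graph has 8 edges (1 extra). Not a tree.
Diameter (longest shortest path) = 6.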